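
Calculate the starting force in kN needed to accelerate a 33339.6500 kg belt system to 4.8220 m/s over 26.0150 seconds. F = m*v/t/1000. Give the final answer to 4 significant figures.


F = 33339.6500 * 4.8220 / 26.0150 / 1000
F = 6.180 kN


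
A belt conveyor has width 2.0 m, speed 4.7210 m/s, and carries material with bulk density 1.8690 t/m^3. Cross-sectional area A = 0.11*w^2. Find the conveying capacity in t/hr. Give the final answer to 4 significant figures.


A = 0.11 * 2.0^2 = 0.44 m^2
C = 0.44 * 4.7210 * 1.8690 * 3600
C = 13980 t/hr


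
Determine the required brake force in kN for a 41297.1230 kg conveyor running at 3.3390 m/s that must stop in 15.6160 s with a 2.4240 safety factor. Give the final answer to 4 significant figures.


F = 41297.1230 * 3.3390 / 15.6160 * 2.4240 / 1000
F = 21.40 kN


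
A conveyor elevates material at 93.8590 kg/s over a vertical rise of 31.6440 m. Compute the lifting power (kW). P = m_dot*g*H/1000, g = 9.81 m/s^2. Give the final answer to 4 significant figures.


P = 93.8590 * 9.81 * 31.6440 / 1000
P = 29.14 kW


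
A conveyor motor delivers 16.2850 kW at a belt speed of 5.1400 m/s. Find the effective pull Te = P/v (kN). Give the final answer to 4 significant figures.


Te = P / v = 16.2850 / 5.1400
Te = 3.168 kN


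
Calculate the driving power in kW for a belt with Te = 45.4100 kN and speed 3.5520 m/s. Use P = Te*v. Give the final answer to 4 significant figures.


P = Te * v = 45.4100 * 3.5520
P = 161.3 kW


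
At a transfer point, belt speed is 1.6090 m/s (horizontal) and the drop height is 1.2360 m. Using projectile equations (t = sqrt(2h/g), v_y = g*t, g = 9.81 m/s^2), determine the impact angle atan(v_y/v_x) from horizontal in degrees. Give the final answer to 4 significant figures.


t = sqrt(2*1.2360/9.81) = 0.501984 s
v_y = 9.81 * 0.501984 = 4.92446 m/s
angle = atan(4.92446 / 1.6090) = 71.91 deg


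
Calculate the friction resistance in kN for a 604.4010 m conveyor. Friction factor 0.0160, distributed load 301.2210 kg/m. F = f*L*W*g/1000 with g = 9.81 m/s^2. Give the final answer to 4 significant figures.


F = 0.0160 * 604.4010 * 301.2210 * 9.81 / 1000
F = 28.58 kN


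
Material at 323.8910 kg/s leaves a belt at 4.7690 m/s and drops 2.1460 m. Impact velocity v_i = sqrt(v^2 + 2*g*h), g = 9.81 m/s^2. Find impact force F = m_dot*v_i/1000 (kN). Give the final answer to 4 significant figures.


v_i = sqrt(4.7690^2 + 2*9.81*2.1460) = 8.05282 m/s
F = 323.8910 * 8.05282 / 1000
F = 2.608 kN


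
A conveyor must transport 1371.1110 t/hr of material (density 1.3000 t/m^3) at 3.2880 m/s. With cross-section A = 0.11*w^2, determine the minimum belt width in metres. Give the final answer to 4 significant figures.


A_req = 1371.1110 / (3.2880 * 1.3000 * 3600) = 0.0891035 m^2
w = sqrt(0.0891035 / 0.11)
w = 0.9000 m


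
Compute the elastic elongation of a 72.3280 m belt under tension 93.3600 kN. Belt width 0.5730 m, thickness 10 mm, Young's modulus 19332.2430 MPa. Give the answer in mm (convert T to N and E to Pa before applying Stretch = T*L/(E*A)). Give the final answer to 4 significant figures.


A = 0.5730 * 0.01 = 0.00573 m^2
Stretch = 93.3600*1000 * 72.3280 / (19332.2430e6 * 0.00573) * 1000
Stretch = 60.96 mm


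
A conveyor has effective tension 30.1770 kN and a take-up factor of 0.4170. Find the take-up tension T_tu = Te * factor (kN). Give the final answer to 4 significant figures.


T_tu = 30.1770 * 0.4170
T_tu = 12.58 kN


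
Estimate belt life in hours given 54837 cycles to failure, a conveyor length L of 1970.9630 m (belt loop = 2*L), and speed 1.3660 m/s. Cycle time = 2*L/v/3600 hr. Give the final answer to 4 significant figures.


cycle_time = 2 * 1970.9630 / 1.3660 / 3600 = 0.801595 hr
life = 54837 * 0.801595 = 43960 hours


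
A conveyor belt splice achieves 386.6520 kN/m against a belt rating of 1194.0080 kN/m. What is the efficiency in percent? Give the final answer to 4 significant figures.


Eff = 386.6520 / 1194.0080 * 100
Eff = 32.38 %


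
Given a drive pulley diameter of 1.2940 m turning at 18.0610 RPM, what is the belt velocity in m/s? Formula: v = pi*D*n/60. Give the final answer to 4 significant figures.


v = pi * 1.2940 * 18.0610 / 60
v = 1.224 m/s


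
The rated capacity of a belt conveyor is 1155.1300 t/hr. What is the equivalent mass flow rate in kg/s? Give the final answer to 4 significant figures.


m_dot = 1155.1300 * 1000 / 3600
m_dot = 320.9 kg/s


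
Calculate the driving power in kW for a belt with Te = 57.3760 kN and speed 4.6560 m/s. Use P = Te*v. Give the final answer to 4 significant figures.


P = Te * v = 57.3760 * 4.6560
P = 267.1 kW


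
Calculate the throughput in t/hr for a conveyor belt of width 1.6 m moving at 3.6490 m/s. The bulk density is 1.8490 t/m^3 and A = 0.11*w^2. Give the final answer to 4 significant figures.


A = 0.11 * 1.6^2 = 0.2816 m^2
C = 0.2816 * 3.6490 * 1.8490 * 3600
C = 6840 t/hr


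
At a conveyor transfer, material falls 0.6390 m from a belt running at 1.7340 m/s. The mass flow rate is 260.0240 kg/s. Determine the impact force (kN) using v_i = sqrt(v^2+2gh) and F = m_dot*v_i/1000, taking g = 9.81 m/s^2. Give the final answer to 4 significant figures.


v_i = sqrt(1.7340^2 + 2*9.81*0.6390) = 3.94258 m/s
F = 260.0240 * 3.94258 / 1000
F = 1.025 kN


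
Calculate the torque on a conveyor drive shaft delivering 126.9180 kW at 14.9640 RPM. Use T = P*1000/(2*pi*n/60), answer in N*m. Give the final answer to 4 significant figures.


omega = 2*pi*14.9640/60 = 1.56703 rad/s
T = 126.9180*1000 / 1.56703
T = 80990 N*m


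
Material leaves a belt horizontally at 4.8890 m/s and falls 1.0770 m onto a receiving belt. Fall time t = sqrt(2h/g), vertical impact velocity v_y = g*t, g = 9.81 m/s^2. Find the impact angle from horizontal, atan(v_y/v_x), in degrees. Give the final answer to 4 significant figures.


t = sqrt(2*1.0770/9.81) = 0.468585 s
v_y = 9.81 * 0.468585 = 4.59682 m/s
angle = atan(4.59682 / 4.8890) = 43.24 deg


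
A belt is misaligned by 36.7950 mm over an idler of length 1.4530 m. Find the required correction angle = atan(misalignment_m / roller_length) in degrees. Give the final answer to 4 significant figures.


misalign_m = 36.7950 / 1000 = 0.036795 m
angle = atan(0.036795 / 1.4530)
angle = 1.451 deg


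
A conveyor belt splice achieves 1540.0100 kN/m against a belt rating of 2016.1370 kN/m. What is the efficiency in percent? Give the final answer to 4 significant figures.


Eff = 1540.0100 / 2016.1370 * 100
Eff = 76.38 %


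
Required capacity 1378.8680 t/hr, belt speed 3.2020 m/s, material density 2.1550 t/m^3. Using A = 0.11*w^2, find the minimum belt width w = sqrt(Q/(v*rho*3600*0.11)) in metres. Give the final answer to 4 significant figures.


A_req = 1378.8680 / (3.2020 * 2.1550 * 3600) = 0.0555075 m^2
w = sqrt(0.0555075 / 0.11)
w = 0.7104 m


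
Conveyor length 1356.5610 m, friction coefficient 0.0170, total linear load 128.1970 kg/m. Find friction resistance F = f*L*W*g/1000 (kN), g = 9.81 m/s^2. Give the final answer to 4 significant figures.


F = 0.0170 * 1356.5610 * 128.1970 * 9.81 / 1000
F = 29.00 kN


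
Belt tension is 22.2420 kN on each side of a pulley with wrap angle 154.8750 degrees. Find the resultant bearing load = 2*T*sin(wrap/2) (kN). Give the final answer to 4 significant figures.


F = 2 * 22.2420 * sin(154.8750/2 deg)
F = 43.42 kN


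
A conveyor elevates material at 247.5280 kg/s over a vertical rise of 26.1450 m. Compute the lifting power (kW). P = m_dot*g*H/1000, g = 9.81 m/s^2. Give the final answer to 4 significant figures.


P = 247.5280 * 9.81 * 26.1450 / 1000
P = 63.49 kW


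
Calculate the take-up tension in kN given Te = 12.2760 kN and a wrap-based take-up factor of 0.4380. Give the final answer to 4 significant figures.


T_tu = 12.2760 * 0.4380
T_tu = 5.377 kN


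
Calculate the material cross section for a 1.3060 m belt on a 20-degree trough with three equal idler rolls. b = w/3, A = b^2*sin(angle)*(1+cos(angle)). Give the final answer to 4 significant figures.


b = 1.3060/3 = 0.435333 m
A = 0.435333^2 * sin(20 deg) * (1 + cos(20 deg))
A = 0.1257 m^2


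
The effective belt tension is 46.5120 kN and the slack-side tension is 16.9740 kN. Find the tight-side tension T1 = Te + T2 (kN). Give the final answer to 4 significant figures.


T1 = Te + T2 = 46.5120 + 16.9740
T1 = 63.49 kN


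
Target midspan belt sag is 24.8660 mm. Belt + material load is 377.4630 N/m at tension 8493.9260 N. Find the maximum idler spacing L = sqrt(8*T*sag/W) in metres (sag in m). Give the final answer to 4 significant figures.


sag = 24.8660/1000 = 0.024866 m
L = sqrt(8 * 8493.9260 * 0.024866 / 377.4630)
L = 2.116 m


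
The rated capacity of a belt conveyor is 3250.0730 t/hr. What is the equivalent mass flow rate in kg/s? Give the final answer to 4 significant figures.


m_dot = 3250.0730 * 1000 / 3600
m_dot = 902.8 kg/s


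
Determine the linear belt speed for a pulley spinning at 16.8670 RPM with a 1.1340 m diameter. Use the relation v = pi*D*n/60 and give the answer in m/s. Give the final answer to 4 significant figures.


v = pi * 1.1340 * 16.8670 / 60
v = 1.001 m/s


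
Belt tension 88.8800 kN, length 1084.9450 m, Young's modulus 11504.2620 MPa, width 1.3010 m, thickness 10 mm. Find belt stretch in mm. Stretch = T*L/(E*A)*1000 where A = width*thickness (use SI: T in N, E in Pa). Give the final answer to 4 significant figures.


A = 1.3010 * 0.01 = 0.01301 m^2
Stretch = 88.8800*1000 * 1084.9450 / (11504.2620e6 * 0.01301) * 1000
Stretch = 644.3 mm


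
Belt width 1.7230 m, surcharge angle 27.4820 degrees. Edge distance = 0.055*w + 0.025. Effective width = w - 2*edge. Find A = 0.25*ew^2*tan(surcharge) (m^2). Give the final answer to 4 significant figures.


edge = 0.055*1.7230 + 0.025 = 0.119765 m
ew = 1.7230 - 2*0.119765 = 1.48347 m
A = 0.25 * 1.48347^2 * tan(27.4820 deg)
A = 0.2862 m^2


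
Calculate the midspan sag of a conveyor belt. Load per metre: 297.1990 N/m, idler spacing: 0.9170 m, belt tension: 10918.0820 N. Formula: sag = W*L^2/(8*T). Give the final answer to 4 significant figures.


sag = 297.1990 * 0.9170^2 / (8 * 10918.0820)
sag = 0.002861 m


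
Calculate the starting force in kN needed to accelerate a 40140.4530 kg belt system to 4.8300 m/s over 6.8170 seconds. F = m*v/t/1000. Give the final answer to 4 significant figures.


F = 40140.4530 * 4.8300 / 6.8170 / 1000
F = 28.44 kN


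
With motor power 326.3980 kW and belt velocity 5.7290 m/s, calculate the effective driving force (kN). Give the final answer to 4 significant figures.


Te = P / v = 326.3980 / 5.7290
Te = 56.97 kN


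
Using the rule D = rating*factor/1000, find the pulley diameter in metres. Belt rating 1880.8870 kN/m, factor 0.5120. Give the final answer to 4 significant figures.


D = 1880.8870 * 0.5120 / 1000
D = 0.9630 m


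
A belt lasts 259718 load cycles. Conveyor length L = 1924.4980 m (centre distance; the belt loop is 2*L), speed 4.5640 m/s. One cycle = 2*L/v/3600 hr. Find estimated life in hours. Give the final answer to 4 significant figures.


cycle_time = 2 * 1924.4980 / 4.5640 / 3600 = 0.234261 hr
life = 259718 * 0.234261 = 60840 hours


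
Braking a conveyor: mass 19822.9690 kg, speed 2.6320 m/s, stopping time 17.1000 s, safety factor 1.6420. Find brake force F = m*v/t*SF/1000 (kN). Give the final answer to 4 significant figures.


F = 19822.9690 * 2.6320 / 17.1000 * 1.6420 / 1000
F = 5.010 kN


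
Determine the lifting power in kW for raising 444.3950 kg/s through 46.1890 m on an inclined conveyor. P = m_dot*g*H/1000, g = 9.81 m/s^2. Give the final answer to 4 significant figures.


P = 444.3950 * 9.81 * 46.1890 / 1000
P = 201.4 kW


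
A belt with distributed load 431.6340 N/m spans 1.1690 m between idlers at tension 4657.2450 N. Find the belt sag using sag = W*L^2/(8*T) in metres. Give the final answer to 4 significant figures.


sag = 431.6340 * 1.1690^2 / (8 * 4657.2450)
sag = 0.01583 m


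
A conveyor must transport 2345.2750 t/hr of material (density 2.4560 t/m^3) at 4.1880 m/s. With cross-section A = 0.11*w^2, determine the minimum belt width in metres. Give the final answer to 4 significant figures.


A_req = 2345.2750 / (4.1880 * 2.4560 * 3600) = 0.0633368 m^2
w = sqrt(0.0633368 / 0.11)
w = 0.7588 m


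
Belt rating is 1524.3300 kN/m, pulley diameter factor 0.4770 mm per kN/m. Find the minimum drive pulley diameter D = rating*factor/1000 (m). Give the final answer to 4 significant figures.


D = 1524.3300 * 0.4770 / 1000
D = 0.7271 m


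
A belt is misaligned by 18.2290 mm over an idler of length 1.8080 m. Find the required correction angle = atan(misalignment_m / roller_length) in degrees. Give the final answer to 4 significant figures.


misalign_m = 18.2290 / 1000 = 0.018229 m
angle = atan(0.018229 / 1.8080)
angle = 0.5777 deg


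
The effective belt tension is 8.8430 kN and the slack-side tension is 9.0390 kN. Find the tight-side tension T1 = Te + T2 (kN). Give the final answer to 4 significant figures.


T1 = Te + T2 = 8.8430 + 9.0390
T1 = 17.88 kN


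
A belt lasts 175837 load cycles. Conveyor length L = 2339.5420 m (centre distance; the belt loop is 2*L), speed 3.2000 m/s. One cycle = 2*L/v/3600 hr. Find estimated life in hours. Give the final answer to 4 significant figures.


cycle_time = 2 * 2339.5420 / 3.2000 / 3600 = 0.40617 hr
life = 175837 * 0.40617 = 71420 hours


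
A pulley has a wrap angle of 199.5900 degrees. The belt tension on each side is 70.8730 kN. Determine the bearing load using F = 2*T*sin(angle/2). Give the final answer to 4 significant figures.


F = 2 * 70.8730 * sin(199.5900/2 deg)
F = 139.7 kN


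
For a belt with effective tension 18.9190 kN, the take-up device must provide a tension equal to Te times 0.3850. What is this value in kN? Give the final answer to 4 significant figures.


T_tu = 18.9190 * 0.3850
T_tu = 7.284 kN


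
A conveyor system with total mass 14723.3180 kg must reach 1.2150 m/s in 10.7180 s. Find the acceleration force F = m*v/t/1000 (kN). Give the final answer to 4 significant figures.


F = 14723.3180 * 1.2150 / 10.7180 / 1000
F = 1.669 kN


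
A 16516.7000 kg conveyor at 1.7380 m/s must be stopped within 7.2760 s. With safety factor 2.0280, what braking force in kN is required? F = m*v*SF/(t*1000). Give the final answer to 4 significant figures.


F = 16516.7000 * 1.7380 / 7.2760 * 2.0280 / 1000
F = 8.001 kN


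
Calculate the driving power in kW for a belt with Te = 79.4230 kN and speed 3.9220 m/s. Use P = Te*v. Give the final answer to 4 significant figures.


P = Te * v = 79.4230 * 3.9220
P = 311.5 kW


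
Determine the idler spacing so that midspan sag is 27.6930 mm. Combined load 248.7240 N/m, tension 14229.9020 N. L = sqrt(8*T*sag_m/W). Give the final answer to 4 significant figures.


sag = 27.6930/1000 = 0.027693 m
L = sqrt(8 * 14229.9020 * 0.027693 / 248.7240)
L = 3.560 m


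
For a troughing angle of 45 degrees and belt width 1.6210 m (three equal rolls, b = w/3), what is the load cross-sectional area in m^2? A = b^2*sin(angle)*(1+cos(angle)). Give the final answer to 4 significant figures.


b = 1.6210/3 = 0.540333 m
A = 0.540333^2 * sin(45 deg) * (1 + cos(45 deg))
A = 0.3524 m^2


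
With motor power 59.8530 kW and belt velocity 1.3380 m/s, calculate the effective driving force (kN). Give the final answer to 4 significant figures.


Te = P / v = 59.8530 / 1.3380
Te = 44.73 kN


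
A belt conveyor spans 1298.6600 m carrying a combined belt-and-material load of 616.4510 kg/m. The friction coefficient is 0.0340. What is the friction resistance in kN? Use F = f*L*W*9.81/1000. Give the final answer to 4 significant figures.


F = 0.0340 * 1298.6600 * 616.4510 * 9.81 / 1000
F = 267.0 kN


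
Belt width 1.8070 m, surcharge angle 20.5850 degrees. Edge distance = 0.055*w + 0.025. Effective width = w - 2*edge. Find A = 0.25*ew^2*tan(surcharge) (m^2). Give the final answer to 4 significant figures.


edge = 0.055*1.8070 + 0.025 = 0.124385 m
ew = 1.8070 - 2*0.124385 = 1.55823 m
A = 0.25 * 1.55823^2 * tan(20.5850 deg)
A = 0.2280 m^2


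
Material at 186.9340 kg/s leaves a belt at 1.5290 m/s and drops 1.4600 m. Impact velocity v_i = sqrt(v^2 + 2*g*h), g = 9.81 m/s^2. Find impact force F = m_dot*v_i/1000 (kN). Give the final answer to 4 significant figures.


v_i = sqrt(1.5290^2 + 2*9.81*1.4600) = 5.56624 m/s
F = 186.9340 * 5.56624 / 1000
F = 1.041 kN


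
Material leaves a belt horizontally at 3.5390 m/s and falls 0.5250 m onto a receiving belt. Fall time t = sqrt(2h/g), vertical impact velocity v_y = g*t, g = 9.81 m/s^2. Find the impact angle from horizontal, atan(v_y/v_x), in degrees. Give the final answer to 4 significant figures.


t = sqrt(2*0.5250/9.81) = 0.32716 s
v_y = 9.81 * 0.32716 = 3.20944 m/s
angle = atan(3.20944 / 3.5390) = 42.20 deg


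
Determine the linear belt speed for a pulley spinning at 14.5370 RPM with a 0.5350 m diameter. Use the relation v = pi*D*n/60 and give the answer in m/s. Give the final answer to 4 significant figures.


v = pi * 0.5350 * 14.5370 / 60
v = 0.4072 m/s


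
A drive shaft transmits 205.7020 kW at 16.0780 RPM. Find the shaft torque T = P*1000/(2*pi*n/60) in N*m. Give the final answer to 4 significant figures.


omega = 2*pi*16.0780/60 = 1.68368 rad/s
T = 205.7020*1000 / 1.68368
T = 122200 N*m


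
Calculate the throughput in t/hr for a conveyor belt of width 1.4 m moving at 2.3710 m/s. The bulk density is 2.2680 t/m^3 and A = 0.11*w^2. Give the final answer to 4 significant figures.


A = 0.11 * 1.4^2 = 0.2156 m^2
C = 0.2156 * 2.3710 * 2.2680 * 3600
C = 4174 t/hr


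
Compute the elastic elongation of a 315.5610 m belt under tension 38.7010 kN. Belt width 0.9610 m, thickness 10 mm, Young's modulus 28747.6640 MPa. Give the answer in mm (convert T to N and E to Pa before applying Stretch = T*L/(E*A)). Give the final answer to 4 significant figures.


A = 0.9610 * 0.01 = 0.00961 m^2
Stretch = 38.7010*1000 * 315.5610 / (28747.6640e6 * 0.00961) * 1000
Stretch = 44.21 mm


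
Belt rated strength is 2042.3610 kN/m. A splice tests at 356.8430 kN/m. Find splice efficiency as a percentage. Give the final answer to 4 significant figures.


Eff = 356.8430 / 2042.3610 * 100
Eff = 17.47 %


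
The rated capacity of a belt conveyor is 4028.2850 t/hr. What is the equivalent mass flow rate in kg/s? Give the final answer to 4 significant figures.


m_dot = 4028.2850 * 1000 / 3600
m_dot = 1119 kg/s


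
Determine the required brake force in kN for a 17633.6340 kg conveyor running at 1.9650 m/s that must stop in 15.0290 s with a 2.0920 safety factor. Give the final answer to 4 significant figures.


F = 17633.6340 * 1.9650 / 15.0290 * 2.0920 / 1000
F = 4.823 kN


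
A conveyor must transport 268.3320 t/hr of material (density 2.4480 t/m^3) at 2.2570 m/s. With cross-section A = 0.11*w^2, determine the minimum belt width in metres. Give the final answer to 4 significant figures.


A_req = 268.3320 / (2.2570 * 2.4480 * 3600) = 0.0134905 m^2
w = sqrt(0.0134905 / 0.11)
w = 0.3502 m


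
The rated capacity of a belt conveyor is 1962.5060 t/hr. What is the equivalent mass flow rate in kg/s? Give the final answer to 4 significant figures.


m_dot = 1962.5060 * 1000 / 3600
m_dot = 545.1 kg/s


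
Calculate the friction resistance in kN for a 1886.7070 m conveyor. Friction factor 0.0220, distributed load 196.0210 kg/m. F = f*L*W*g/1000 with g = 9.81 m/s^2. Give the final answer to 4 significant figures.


F = 0.0220 * 1886.7070 * 196.0210 * 9.81 / 1000
F = 79.82 kN


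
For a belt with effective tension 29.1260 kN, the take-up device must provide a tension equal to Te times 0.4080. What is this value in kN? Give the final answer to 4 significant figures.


T_tu = 29.1260 * 0.4080
T_tu = 11.88 kN


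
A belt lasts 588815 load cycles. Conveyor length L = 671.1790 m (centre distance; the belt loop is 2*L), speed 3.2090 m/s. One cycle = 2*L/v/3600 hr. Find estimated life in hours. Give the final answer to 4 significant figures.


cycle_time = 2 * 671.1790 / 3.2090 / 3600 = 0.116197 hr
life = 588815 * 0.116197 = 68420 hours


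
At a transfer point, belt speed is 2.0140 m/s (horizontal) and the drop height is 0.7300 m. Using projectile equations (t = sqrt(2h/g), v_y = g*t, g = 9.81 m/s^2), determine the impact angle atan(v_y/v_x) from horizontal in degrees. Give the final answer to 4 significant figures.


t = sqrt(2*0.7300/9.81) = 0.385782 s
v_y = 9.81 * 0.385782 = 3.78452 m/s
angle = atan(3.78452 / 2.0140) = 61.98 deg


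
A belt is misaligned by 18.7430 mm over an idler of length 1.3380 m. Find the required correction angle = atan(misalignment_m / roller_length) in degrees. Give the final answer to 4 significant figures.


misalign_m = 18.7430 / 1000 = 0.018743 m
angle = atan(0.018743 / 1.3380)
angle = 0.8026 deg


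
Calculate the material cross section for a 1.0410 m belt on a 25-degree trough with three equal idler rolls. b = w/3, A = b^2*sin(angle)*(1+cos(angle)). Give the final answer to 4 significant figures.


b = 1.0410/3 = 0.347 m
A = 0.347^2 * sin(25 deg) * (1 + cos(25 deg))
A = 0.09701 m^2


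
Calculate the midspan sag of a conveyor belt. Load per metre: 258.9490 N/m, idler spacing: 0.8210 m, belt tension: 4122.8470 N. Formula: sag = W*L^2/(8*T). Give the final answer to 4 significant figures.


sag = 258.9490 * 0.8210^2 / (8 * 4122.8470)
sag = 0.005292 m


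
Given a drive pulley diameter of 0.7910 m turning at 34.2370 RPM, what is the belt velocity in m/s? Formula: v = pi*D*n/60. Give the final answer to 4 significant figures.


v = pi * 0.7910 * 34.2370 / 60
v = 1.418 m/s


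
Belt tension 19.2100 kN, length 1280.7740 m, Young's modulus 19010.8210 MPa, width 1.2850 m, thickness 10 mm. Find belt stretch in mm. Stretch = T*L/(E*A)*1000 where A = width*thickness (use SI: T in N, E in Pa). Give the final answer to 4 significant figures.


A = 1.2850 * 0.01 = 0.01285 m^2
Stretch = 19.2100*1000 * 1280.7740 / (19010.8210e6 * 0.01285) * 1000
Stretch = 100.7 mm


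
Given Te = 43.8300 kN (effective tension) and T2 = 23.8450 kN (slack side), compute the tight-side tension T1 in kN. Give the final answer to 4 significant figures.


T1 = Te + T2 = 43.8300 + 23.8450
T1 = 67.67 kN


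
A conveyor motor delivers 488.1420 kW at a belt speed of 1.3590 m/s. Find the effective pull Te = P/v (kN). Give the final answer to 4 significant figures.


Te = P / v = 488.1420 / 1.3590
Te = 359.2 kN


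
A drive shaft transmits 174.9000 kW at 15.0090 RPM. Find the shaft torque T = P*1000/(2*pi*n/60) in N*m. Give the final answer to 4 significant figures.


omega = 2*pi*15.0090/60 = 1.57174 rad/s
T = 174.9000*1000 / 1.57174
T = 111300 N*m


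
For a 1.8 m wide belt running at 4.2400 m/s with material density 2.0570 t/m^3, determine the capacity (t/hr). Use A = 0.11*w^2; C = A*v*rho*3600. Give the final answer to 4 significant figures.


A = 0.11 * 1.8^2 = 0.3564 m^2
C = 0.3564 * 4.2400 * 2.0570 * 3600
C = 11190 t/hr


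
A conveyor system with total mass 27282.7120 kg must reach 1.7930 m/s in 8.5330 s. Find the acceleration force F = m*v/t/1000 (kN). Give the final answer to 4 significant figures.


F = 27282.7120 * 1.7930 / 8.5330 / 1000
F = 5.733 kN


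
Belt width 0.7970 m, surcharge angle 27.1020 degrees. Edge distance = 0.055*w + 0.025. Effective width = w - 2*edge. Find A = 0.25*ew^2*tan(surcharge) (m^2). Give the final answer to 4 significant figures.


edge = 0.055*0.7970 + 0.025 = 0.068835 m
ew = 0.7970 - 2*0.068835 = 0.65933 m
A = 0.25 * 0.65933^2 * tan(27.1020 deg)
A = 0.05562 m^2


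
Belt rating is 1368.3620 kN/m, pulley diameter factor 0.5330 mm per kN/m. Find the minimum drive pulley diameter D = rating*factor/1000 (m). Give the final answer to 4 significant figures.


D = 1368.3620 * 0.5330 / 1000
D = 0.7293 m


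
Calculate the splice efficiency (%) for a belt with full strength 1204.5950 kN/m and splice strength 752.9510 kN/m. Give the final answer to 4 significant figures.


Eff = 752.9510 / 1204.5950 * 100
Eff = 62.51 %


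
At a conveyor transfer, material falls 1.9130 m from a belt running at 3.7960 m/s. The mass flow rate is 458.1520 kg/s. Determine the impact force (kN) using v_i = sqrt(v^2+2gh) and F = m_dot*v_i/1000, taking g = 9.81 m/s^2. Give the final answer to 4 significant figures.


v_i = sqrt(3.7960^2 + 2*9.81*1.9130) = 7.20713 m/s
F = 458.1520 * 7.20713 / 1000
F = 3.302 kN


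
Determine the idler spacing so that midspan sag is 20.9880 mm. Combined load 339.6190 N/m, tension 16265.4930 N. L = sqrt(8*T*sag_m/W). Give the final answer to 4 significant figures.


sag = 20.9880/1000 = 0.020988 m
L = sqrt(8 * 16265.4930 * 0.020988 / 339.6190)
L = 2.836 m


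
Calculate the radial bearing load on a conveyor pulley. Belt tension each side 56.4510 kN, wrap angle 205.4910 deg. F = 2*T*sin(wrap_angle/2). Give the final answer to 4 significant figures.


F = 2 * 56.4510 * sin(205.4910/2 deg)
F = 110.1 kN


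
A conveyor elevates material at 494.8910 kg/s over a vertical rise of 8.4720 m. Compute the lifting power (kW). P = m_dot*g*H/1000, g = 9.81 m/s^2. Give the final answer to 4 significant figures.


P = 494.8910 * 9.81 * 8.4720 / 1000
P = 41.13 kW


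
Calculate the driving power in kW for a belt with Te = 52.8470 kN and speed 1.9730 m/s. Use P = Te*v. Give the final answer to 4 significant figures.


P = Te * v = 52.8470 * 1.9730
P = 104.3 kW


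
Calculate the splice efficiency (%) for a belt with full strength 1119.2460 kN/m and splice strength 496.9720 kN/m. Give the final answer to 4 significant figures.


Eff = 496.9720 / 1119.2460 * 100
Eff = 44.40 %


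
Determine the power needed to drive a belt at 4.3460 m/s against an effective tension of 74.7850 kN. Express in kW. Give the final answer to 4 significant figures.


P = Te * v = 74.7850 * 4.3460
P = 325.0 kW


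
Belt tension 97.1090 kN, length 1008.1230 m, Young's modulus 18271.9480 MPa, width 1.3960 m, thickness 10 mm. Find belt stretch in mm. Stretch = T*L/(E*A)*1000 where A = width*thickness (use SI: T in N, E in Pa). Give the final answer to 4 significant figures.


A = 1.3960 * 0.01 = 0.01396 m^2
Stretch = 97.1090*1000 * 1008.1230 / (18271.9480e6 * 0.01396) * 1000
Stretch = 383.8 mm


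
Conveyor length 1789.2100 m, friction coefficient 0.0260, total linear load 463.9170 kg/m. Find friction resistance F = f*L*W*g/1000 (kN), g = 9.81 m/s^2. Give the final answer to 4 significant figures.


F = 0.0260 * 1789.2100 * 463.9170 * 9.81 / 1000
F = 211.7 kN


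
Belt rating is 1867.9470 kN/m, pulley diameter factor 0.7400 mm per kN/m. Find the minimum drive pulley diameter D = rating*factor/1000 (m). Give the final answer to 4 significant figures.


D = 1867.9470 * 0.7400 / 1000
D = 1.382 m


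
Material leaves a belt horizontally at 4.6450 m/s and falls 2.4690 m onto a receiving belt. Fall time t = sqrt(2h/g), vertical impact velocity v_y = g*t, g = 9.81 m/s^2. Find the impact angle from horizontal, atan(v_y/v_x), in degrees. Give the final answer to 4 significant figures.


t = sqrt(2*2.4690/9.81) = 0.709481 s
v_y = 9.81 * 0.709481 = 6.96001 m/s
angle = atan(6.96001 / 4.6450) = 56.28 deg


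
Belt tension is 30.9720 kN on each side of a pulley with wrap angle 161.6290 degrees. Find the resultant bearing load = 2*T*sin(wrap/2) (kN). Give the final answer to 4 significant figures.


F = 2 * 30.9720 * sin(161.6290/2 deg)
F = 61.15 kN


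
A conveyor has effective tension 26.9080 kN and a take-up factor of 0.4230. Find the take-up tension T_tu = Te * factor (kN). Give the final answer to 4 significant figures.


T_tu = 26.9080 * 0.4230
T_tu = 11.38 kN


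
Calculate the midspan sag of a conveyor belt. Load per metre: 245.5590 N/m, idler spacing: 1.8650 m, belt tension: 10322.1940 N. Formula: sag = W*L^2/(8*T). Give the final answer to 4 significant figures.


sag = 245.5590 * 1.8650^2 / (8 * 10322.1940)
sag = 0.01034 m


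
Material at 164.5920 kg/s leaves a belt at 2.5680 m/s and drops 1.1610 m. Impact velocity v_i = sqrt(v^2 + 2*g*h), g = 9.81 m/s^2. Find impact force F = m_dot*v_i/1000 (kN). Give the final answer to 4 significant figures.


v_i = sqrt(2.5680^2 + 2*9.81*1.1610) = 5.41973 m/s
F = 164.5920 * 5.41973 / 1000
F = 0.8920 kN


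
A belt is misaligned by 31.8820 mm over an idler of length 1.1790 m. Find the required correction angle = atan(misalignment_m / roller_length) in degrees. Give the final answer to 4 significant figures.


misalign_m = 31.8820 / 1000 = 0.031882 m
angle = atan(0.031882 / 1.1790)
angle = 1.549 deg


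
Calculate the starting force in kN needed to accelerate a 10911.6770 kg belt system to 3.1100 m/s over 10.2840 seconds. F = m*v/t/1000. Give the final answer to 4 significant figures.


F = 10911.6770 * 3.1100 / 10.2840 / 1000
F = 3.300 kN


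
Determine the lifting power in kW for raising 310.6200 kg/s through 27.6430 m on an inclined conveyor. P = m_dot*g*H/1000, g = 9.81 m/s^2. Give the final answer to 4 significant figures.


P = 310.6200 * 9.81 * 27.6430 / 1000
P = 84.23 kW


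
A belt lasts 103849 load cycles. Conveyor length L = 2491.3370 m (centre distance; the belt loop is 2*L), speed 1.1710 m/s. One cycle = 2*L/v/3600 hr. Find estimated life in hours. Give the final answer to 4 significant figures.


cycle_time = 2 * 2491.3370 / 1.1710 / 3600 = 1.18196 hr
life = 103849 * 1.18196 = 122700 hours


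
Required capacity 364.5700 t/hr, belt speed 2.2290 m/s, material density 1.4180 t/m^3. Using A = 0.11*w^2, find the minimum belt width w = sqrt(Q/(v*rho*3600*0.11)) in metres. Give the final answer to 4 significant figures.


A_req = 364.5700 / (2.2290 * 1.4180 * 3600) = 0.03204 m^2
w = sqrt(0.03204 / 0.11)
w = 0.5397 m


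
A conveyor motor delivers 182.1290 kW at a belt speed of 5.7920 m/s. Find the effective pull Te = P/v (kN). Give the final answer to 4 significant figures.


Te = P / v = 182.1290 / 5.7920
Te = 31.44 kN


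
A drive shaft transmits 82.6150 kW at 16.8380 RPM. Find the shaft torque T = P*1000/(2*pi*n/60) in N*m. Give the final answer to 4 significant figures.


omega = 2*pi*16.8380/60 = 1.76327 rad/s
T = 82.6150*1000 / 1.76327
T = 46850 N*m


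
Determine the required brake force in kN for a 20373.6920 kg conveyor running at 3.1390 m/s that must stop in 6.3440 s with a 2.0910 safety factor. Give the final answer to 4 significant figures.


F = 20373.6920 * 3.1390 / 6.3440 * 2.0910 / 1000
F = 21.08 kN


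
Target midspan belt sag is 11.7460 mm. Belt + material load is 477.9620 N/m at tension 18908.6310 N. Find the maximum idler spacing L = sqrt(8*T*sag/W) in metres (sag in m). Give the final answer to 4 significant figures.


sag = 11.7460/1000 = 0.011746 m
L = sqrt(8 * 18908.6310 * 0.011746 / 477.9620)
L = 1.928 m


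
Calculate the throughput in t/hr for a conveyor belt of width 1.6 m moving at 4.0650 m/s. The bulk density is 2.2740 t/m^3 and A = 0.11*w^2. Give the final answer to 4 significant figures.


A = 0.11 * 1.6^2 = 0.2816 m^2
C = 0.2816 * 4.0650 * 2.2740 * 3600
C = 9371 t/hr


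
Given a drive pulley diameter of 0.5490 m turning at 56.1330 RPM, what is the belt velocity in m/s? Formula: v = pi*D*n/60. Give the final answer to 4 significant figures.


v = pi * 0.5490 * 56.1330 / 60
v = 1.614 m/s


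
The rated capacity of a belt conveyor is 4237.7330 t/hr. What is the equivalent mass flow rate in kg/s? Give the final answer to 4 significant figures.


m_dot = 4237.7330 * 1000 / 3600
m_dot = 1177 kg/s


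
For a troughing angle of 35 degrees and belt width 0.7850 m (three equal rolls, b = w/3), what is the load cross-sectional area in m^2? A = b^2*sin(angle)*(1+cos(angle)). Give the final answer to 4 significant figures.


b = 0.7850/3 = 0.261667 m
A = 0.261667^2 * sin(35 deg) * (1 + cos(35 deg))
A = 0.07144 m^2


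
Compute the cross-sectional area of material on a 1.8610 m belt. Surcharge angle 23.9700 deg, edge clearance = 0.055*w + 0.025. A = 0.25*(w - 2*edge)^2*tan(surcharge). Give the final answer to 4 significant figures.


edge = 0.055*1.8610 + 0.025 = 0.127355 m
ew = 1.8610 - 2*0.127355 = 1.60629 m
A = 0.25 * 1.60629^2 * tan(23.9700 deg)
A = 0.2868 m^2


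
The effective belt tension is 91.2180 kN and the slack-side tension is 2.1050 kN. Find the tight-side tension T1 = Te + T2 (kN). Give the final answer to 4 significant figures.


T1 = Te + T2 = 91.2180 + 2.1050
T1 = 93.32 kN


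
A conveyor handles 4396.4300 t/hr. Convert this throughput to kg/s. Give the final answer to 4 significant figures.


m_dot = 4396.4300 * 1000 / 3600
m_dot = 1221 kg/s


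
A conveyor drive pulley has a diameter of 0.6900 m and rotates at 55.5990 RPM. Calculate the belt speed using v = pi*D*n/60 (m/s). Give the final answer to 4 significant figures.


v = pi * 0.6900 * 55.5990 / 60
v = 2.009 m/s


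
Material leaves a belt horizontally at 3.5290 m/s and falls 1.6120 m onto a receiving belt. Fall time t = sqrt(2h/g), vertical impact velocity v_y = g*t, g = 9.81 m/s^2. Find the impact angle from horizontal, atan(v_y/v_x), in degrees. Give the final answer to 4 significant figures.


t = sqrt(2*1.6120/9.81) = 0.573275 s
v_y = 9.81 * 0.573275 = 5.62383 m/s
angle = atan(5.62383 / 3.5290) = 57.89 deg


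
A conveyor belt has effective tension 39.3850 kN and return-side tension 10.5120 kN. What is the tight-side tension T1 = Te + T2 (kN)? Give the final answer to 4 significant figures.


T1 = Te + T2 = 39.3850 + 10.5120
T1 = 49.90 kN


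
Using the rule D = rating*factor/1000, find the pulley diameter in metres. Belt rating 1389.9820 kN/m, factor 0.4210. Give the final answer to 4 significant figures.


D = 1389.9820 * 0.4210 / 1000
D = 0.5852 m


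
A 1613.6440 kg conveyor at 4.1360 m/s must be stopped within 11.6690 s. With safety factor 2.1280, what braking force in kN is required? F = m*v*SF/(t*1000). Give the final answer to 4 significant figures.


F = 1613.6440 * 4.1360 / 11.6690 * 2.1280 / 1000
F = 1.217 kN


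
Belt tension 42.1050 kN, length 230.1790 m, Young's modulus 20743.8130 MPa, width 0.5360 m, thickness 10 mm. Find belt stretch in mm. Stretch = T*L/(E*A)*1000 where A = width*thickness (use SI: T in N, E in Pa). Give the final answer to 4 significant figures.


A = 0.5360 * 0.01 = 0.00536 m^2
Stretch = 42.1050*1000 * 230.1790 / (20743.8130e6 * 0.00536) * 1000
Stretch = 87.17 mm


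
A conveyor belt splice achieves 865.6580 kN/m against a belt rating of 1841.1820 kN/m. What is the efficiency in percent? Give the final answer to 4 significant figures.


Eff = 865.6580 / 1841.1820 * 100
Eff = 47.02 %


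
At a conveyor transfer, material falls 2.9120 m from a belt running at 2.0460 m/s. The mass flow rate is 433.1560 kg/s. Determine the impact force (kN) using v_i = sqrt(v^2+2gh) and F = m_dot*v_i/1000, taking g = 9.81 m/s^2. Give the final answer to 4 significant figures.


v_i = sqrt(2.0460^2 + 2*9.81*2.9120) = 7.83068 m/s
F = 433.1560 * 7.83068 / 1000
F = 3.392 kN


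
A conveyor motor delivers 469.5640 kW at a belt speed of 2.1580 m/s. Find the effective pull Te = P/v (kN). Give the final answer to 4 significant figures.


Te = P / v = 469.5640 / 2.1580
Te = 217.6 kN


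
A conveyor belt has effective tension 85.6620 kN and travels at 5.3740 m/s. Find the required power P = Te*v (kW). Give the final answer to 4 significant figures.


P = Te * v = 85.6620 * 5.3740
P = 460.3 kW


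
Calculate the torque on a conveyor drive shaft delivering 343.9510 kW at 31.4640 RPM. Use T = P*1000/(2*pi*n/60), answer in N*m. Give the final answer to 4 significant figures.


omega = 2*pi*31.4640/60 = 3.2949 rad/s
T = 343.9510*1000 / 3.2949
T = 104400 N*m


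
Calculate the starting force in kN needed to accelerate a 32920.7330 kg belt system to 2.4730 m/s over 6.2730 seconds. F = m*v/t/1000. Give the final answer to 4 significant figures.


F = 32920.7330 * 2.4730 / 6.2730 / 1000
F = 12.98 kN


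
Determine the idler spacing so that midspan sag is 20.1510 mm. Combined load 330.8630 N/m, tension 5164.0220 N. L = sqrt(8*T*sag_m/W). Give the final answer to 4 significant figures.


sag = 20.1510/1000 = 0.020151 m
L = sqrt(8 * 5164.0220 * 0.020151 / 330.8630)
L = 1.586 m


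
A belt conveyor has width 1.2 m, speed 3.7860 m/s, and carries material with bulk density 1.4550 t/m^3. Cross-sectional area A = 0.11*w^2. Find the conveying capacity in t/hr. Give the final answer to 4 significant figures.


A = 0.11 * 1.2^2 = 0.1584 m^2
C = 0.1584 * 3.7860 * 1.4550 * 3600
C = 3141 t/hr


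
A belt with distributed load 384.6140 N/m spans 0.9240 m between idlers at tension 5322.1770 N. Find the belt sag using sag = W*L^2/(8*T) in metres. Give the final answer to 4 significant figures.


sag = 384.6140 * 0.9240^2 / (8 * 5322.1770)
sag = 0.007712 m


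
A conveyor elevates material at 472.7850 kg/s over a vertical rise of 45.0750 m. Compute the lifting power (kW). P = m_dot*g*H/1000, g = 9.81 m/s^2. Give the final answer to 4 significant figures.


P = 472.7850 * 9.81 * 45.0750 / 1000
P = 209.1 kW


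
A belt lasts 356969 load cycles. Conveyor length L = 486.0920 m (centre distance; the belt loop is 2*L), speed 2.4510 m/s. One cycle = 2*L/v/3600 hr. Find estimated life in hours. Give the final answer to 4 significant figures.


cycle_time = 2 * 486.0920 / 2.4510 / 3600 = 0.11018 hr
life = 356969 * 0.11018 = 39330 hours


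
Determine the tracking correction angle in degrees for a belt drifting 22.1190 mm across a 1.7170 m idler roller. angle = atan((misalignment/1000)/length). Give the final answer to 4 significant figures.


misalign_m = 22.1190 / 1000 = 0.022119 m
angle = atan(0.022119 / 1.7170)
angle = 0.7381 deg


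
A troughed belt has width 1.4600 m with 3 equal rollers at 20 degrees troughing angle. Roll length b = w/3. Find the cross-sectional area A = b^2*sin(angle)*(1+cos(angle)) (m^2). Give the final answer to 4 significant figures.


b = 1.4600/3 = 0.486667 m
A = 0.486667^2 * sin(20 deg) * (1 + cos(20 deg))
A = 0.1571 m^2


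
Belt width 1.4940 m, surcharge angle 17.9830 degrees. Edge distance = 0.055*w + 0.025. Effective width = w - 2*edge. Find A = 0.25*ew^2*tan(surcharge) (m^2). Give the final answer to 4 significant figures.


edge = 0.055*1.4940 + 0.025 = 0.10717 m
ew = 1.4940 - 2*0.10717 = 1.27966 m
A = 0.25 * 1.27966^2 * tan(17.9830 deg)
A = 0.1329 m^2


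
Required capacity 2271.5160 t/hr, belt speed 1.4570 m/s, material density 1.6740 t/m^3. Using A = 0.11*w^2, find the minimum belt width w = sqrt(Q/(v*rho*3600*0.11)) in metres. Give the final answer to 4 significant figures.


A_req = 2271.5160 / (1.4570 * 1.6740 * 3600) = 0.258701 m^2
w = sqrt(0.258701 / 0.11)
w = 1.534 m


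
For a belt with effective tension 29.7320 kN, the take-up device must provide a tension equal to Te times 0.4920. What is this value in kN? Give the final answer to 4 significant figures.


T_tu = 29.7320 * 0.4920
T_tu = 14.63 kN


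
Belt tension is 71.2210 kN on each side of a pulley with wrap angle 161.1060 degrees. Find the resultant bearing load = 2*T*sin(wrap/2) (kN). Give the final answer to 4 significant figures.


F = 2 * 71.2210 * sin(161.1060/2 deg)
F = 140.5 kN


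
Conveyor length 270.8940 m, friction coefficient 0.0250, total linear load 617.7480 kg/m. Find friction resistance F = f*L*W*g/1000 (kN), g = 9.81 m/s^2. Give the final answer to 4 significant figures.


F = 0.0250 * 270.8940 * 617.7480 * 9.81 / 1000
F = 41.04 kN


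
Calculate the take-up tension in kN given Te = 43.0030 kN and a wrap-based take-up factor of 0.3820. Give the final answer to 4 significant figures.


T_tu = 43.0030 * 0.3820
T_tu = 16.43 kN
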